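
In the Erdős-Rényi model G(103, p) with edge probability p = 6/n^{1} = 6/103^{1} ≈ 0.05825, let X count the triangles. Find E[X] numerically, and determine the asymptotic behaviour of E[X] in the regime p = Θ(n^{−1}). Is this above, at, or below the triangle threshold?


Number of potential triangles: C(103, 3) = 176851.
Each occurs with probability p³ ≈ (0.05825)³ ≈ 1.976706e-04.
By linearity: E[X] = C(103, 3)·p³ ≈ 176851 · 1.976706e-04 ≈ 34.9582.
Here α = 1, so p = 6/n is exactly at the triangle threshold p ~ 1/n. Asymptotically E[X] → c³/6 = 6³/6 = 36 ≈ 36.0000, a bounded constant. In this regime the triangle count is asymptotically Poisson(c³/6).

E[X] ≈ 34.9582; in regime p = Θ(1/n^{1}) E[X] stays bounded (at the triangle threshold p ~ 1/n).


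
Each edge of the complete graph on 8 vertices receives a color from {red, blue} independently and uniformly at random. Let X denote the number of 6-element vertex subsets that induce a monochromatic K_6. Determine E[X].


Let X = Σ_S X_S over the C(8, 6) = 28 subsets S of size 6, where X_S = 1 if the K_6 on S is monochromatic.
For a fixed S, the K_6 on S has C(6, 2) = 15 edges. P[all 15 edges red] = (1/2)^15, and likewise for blue, so P[monochromatic] = 2·(1/2)^15 = 2^{1 − 15} = 1/16384.
Summing: E[X] = C(8, 6) · 2^{1 − 15} = 28 · 1/16384 = 7/4096.
Numerically: E[X] ≈ 0.00171.

E[X] = C(8,6)·2^(1−C(6,2)) = 7/4096 ≈ 0.00171.


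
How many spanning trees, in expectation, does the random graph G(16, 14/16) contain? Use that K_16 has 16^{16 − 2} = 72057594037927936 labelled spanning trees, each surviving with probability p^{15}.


K_16 has 16^{16 − 2} = 72057594037927936 labelled spanning trees.
For each such spanning tree H, let X_H = 1 if all 15 edges of H are present in G. Then P[X_H = 1] = p^{15} = (7/8)^{15} = 4747561509943/35184372088832.
By linearity: E[X] = Σ_H E[X_H] = 72057594037927936 · p^{15} = 72057594037927936 · 4747561509943/35184372088832 = 9723005972363264.
Numerically: E[X] ≈ 9.72e+15.

E[X] = 72057594037927936 · (7/8)^{15} = 9723005972363264 ≈ 9.72e+15.


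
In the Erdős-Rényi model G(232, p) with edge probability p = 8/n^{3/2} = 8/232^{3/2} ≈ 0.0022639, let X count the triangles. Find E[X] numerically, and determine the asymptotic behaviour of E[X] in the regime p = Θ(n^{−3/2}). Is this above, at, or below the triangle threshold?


Number of potential triangles: C(232, 3) = 2054360.
Each occurs with probability p³ ≈ (0.0022639)³ ≈ 1.16030998e-08.
By linearity: E[X] = C(232, 3)·p³ ≈ 2054360 · 1.16030998e-08 ≈ 0.023837.
Since α = 3/2 > 1, p = c/n^{3/2} = o(1/n) is below the triangle threshold p ~ 1/n. Asymptotically E[X] ~ (c³/6)·n^{3(1−α)} = (8³/6)·n^{-1.5} → 0, so by Markov's inequality G has no triangles w.h.p.

E[X] ≈ 0.023837; in regime p = Θ(1/n^{3/2}) E[X] tends to 0 (below the triangle threshold p ~ 1/n).


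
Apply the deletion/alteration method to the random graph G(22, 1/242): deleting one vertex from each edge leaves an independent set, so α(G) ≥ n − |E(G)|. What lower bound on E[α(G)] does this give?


E[|E(G)|] = C(22, 2)·p = 231 · (1/242) = 21/22.
E[α(G)] ≥ n − E[|E(G)|] = 22 − 21/22 = 463/22.
Numerically: ≈ 21.0455.
(This is only a lower bound; the true E[α(G)] may be larger.)

E[α(G)] ≥ 463/22 ≈ 21.0455.


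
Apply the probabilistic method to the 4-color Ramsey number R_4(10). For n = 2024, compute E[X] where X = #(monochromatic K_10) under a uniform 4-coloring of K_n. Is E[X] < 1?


E[X] = C(2024, 10) · 4^{1 − 45} = 310936101848269937576192656 · 4^{−44} = 310936101848269937576192656/309485009821345068724781056.
As a reduced fraction: E[X] = 19433506365516871098512041/19342813113834066795298816 ≈ 1.0047.
Is E[X] < 1? NO.
Since E[X] ≥ 1, the first-moment bound is inconclusive at n = 2024; it does NOT by itself certify R_4(10) > 2024.

E[X] = 19433506365516871098512041/19342813113834066795298816 ≈ 1.0047; E[X] ≥ 1; first-moment method inconclusive here.


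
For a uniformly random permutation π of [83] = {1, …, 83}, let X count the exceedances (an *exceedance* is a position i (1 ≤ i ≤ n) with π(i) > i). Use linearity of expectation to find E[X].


Write X = Σ_{i=1}^{83} X_i, where X_i = 1_{π(i) > i}.
For each fixed i, π(i) is uniform over {1, …, 83} (marginal of a uniform permutation), so P[π(i) > i] = (n − i)/n. Summing: Σ_{i=1}^{83} (n − i)/n = (0 + 1 + … + 82)/83 = 83(83 − 1)/(2·83) = (83 − 1)/2.
Hence E[X] = Σ_{i=1}^{83} (83 − i)/83 = 41 ≈ 41.0000.

E[X] = 41 = 41.0000.


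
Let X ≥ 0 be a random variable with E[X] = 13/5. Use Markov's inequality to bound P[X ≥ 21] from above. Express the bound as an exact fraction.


μ = E[X] = 13/5, a = 21.
Markov: P[X ≥ 21] ≤ μ/a = (13/5)/21 = 13/105.
Numerically: ≈ 0.12381.
(Since a = 21 > μ = 2.60000, the bound 13/105 is < 1 and informative.)

P[X ≥ 21] ≤ 13/105 ≈ 0.12381.


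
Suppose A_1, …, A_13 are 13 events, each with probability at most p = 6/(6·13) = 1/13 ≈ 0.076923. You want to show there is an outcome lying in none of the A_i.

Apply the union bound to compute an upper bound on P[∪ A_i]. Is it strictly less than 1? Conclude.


Union bound: P[∪_{i=1}^{13} A_i] ≤ Σ_i P[A_i] ≤ 13·p = 13·(1/13) = 1.
Numerically: 1 ≈ 1.000000.
Is 1 < 1? NO.
Since the bound 1 is ≥ 1, the union bound is uninformative here; it does NOT by itself certify existence.

13·p = 1 ≈ 1.000000; existence NOT certified by the union bound.


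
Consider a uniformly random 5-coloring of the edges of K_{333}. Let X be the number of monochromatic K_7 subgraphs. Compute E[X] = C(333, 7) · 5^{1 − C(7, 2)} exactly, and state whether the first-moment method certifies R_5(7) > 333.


E[X] = C(333, 7) · 5^{1 − 21} = 84549532139028 · 5^{−20} = 84549532139028/95367431640625.
As a reduced fraction: E[X] = 84549532139028/95367431640625 ≈ 0.88657.
Is E[X] < 1? YES.
Since E[X] < 1, there exists a 5-coloring of K_{333} with no monochromatic K_7; hence R_5(7) > 333.

E[X] = 84549532139028/95367431640625 ≈ 0.88657; E[X] < 1, so R_5(7) > 333.


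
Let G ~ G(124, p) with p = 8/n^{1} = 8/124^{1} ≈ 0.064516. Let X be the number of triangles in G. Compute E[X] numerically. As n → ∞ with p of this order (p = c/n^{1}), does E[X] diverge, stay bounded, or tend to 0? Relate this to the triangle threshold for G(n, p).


Number of potential triangles: C(124, 3) = 310124.
Each occurs with probability p³ ≈ (0.064516)³ ≈ 2.6853748e-04.
By linearity: E[X] = C(124, 3)·p³ ≈ 310124 · 2.6853748e-04 ≈ 83.27992.
Here α = 1, so p = 8/n is exactly at the triangle threshold p ~ 1/n. Asymptotically E[X] → c³/6 = 8³/6 = 256/3 ≈ 85.33333, a bounded constant. In this regime the triangle count is asymptotically Poisson(c³/6).

E[X] ≈ 83.27992; in regime p = Θ(1/n^{1}) E[X] stays bounded (at the triangle threshold p ~ 1/n).


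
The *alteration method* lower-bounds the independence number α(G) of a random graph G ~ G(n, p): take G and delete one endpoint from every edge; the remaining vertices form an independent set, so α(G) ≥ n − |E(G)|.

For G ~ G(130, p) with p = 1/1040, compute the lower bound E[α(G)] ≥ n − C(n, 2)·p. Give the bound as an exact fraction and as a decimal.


E[|E(G)|] = C(130, 2)·p = 8385 · (1/1040) = 129/16.
E[α(G)] ≥ n − E[|E(G)|] = 130 − 129/16 = 1951/16.
Numerically: ≈ 121.93750.
(This is only a lower bound; the true E[α(G)] may be larger.)

E[α(G)] ≥ 1951/16 ≈ 121.93750.


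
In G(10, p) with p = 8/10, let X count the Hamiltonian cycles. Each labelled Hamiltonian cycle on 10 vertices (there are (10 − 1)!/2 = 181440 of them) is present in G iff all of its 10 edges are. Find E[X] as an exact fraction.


K_10 has (10 − 1)!/2 = 181440 labelled Hamiltonian cycles.
For each such Hamiltonian cycle H, let X_H = 1 if all 10 edges of H are present in G. Then P[X_H = 1] = p^{10} = (4/5)^{10} = 1048576/9765625.
Summing the indicators: E[X] = Σ_H E[X_H] = 181440 · p^{10} = 181440 · 1048576/9765625 = 38050725888/1953125.
Numerically: E[X] ≈ 1.948e+04.

E[X] = 181440 · (4/5)^{10} = 38050725888/1953125 ≈ 1.948e+04.


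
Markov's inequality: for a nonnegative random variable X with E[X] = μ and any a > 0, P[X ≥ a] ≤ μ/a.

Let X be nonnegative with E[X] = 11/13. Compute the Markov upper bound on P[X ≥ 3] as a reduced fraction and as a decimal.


μ = E[X] = 11/13, a = 3.
Markov: P[X ≥ 3] ≤ μ/a = (11/13)/3 = 11/39.
Numerically: ≈ 0.282.
(Since a = 3 > μ = 0.846, the bound 11/39 is < 1 and informative.)

P[X ≥ 3] ≤ 11/39 ≈ 0.282.


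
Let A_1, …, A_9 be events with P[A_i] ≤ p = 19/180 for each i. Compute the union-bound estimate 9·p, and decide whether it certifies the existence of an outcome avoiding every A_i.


Union bound: P[∪_{i=1}^{9} A_i] ≤ Σ_i P[A_i] ≤ 9·p = 9·(19/180) = 19/20.
Numerically: 19/20 ≈ 0.9500.
Is 19/20 < 1? YES.
Since P[∪ A_i] ≤ 19/20 < 1, the complement has P[∩ A_i^c] ≥ 1 − 19/20 = 1/20 > 0, so some outcome avoids every A_i.

9·p = 19/20 ≈ 0.9500; existence CERTIFIED by the union bound.


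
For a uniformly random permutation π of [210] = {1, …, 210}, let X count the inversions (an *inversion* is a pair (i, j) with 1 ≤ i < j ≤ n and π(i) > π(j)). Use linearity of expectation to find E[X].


Write X = Σ X_I over the C(210, 2) = 21945 pairs i < j, with X_I the indicator of one inversion.
There are 21945 indicators.
For each fixed pair i < j, the values π(i) and π(j) are two distinct elements of {1, …, 210} in uniformly random order; by symmetry P[π(i) > π(j)] = 1/2.
By linearity: E[X] = 21945 · (1/2) = C(210, 2) · (1/2) = 21945/2 = 21945/2 ≈ 10972.50000.

E[X] = 21945/2 = 10972.50000.


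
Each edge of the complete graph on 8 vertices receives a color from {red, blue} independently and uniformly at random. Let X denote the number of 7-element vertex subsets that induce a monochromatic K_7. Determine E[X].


Let X = Σ_S X_S over the C(8, 7) = 8 subsets S of size 7, where X_S = 1 if the K_7 on S is monochromatic.
For a fixed S, the K_7 on S has C(7, 2) = 21 edges. P[all 21 edges red] = (1/2)^21, and likewise for blue, so P[monochromatic] = 2·(1/2)^21 = 2^{1 − 21} = 1/1048576.
By linearity of expectation: E[X] = C(8, 7) · 2^{1 − 21} = 8 · 1/1048576 = 1/131072.
Numerically: E[X] ≈ 0.0000.

E[X] = C(8,7)·2^(1−C(7,2)) = 1/131072 ≈ 0.0000.


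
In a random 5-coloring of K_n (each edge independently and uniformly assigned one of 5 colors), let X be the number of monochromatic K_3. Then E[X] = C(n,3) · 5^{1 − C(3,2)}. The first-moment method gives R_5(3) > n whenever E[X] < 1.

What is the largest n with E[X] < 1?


We need C(n, 3) · 5^{1 − 3} < 1, i.e. C(n, 3) < 5^{3 − 1} = 25.
Check values of n near the boundary:
  n = 5: C(5, 3) = 10; 10 < 25? YES
  n = 6: C(6, 3) = 20; 20 < 25? YES
  n = 7: C(7, 3) = 35; 35 < 25? NO
  n = 8: C(8, 3) = 56; 56 < 25? NO
  n = 9: C(9, 3) = 84; 84 < 25? NO
The largest n with C(n, 3) < 25 is n = 6 (where E[X] = 4/5 ≈ 0.80000). Hence R_5(3) > 6, i.e. R_5(3) ≥ 7.

Largest n = 6; hence R_5(3) > 6.


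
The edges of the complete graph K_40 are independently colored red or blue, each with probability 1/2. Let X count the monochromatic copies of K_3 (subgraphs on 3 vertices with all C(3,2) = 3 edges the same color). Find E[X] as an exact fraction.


Let X = Σ_S X_S over the C(40, 3) = 9880 subsets S of size 3, where X_S = 1 if the K_3 on S is monochromatic.
For a fixed S, the K_3 on S has C(3, 2) = 3 edges. P[all 3 edges red] = (1/2)^3, and likewise for blue, so P[monochromatic] = 2·(1/2)^3 = 2^{1 − 3} = 1/4.
By linearity: E[X] = C(40, 3) · 2^{1 − 3} = 9880 · 1/4 = 2470.
Numerically: E[X] ≈ 2470.0000.

E[X] = C(40,3)·2^(1−C(3,2)) = 2470 ≈ 2470.0000.


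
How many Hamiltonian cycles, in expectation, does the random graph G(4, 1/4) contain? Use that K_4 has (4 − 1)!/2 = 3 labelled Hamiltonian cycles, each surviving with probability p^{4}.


K_4 has (4 − 1)!/2 = 3 labelled Hamiltonian cycles.
For each such Hamiltonian cycle H, let X_H = 1 if all 4 edges of H are present in G. Then P[X_H = 1] = p^{4} = (1/4)^{4} = 1/256.
By linearity: E[X] = Σ_H E[X_H] = 3 · p^{4} = 3 · 1/256 = 3/256.
Numerically: E[X] ≈ 0.011719.

E[X] = 3 · (1/4)^{4} = 3/256 ≈ 0.011719.


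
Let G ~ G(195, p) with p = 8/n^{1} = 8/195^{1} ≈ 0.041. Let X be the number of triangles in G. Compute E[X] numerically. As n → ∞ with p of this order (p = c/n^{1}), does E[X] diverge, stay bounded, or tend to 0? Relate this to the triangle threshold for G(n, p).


Number of potential triangles: C(195, 3) = 1216865.
Each occurs with probability p³ ≈ (0.041)³ ≈ 6.90504e-05.
By linearity: E[X] = C(195, 3)·p³ ≈ 1216865 · 6.90504e-05 ≈ 84.025.
Here α = 1, so p = 8/n is exactly at the triangle threshold p ~ 1/n. Asymptotically E[X] → c³/6 = 8³/6 = 256/3 ≈ 85.333, a bounded constant. In this regime the triangle count is asymptotically Poisson(c³/6).

E[X] ≈ 84.025; in regime p = Θ(1/n^{1}) E[X] stays bounded (at the triangle threshold p ~ 1/n).


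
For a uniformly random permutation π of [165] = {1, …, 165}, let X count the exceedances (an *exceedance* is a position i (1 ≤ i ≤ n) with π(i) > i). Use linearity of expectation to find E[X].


Write X = Σ_{i=1}^{165} X_i, where X_i = 1_{π(i) > i}.
For each fixed i, π(i) is uniform over {1, …, 165} (marginal of a uniform permutation), so P[π(i) > i] = (n − i)/n. Summing: Σ_{i=1}^{165} (n − i)/n = (0 + 1 + … + 164)/165 = 165(165 − 1)/(2·165) = (165 − 1)/2.
Hence E[X] = Σ_{i=1}^{165} (165 − i)/165 = 82 ≈ 82.0000.

E[X] = 82 = 82.0000.


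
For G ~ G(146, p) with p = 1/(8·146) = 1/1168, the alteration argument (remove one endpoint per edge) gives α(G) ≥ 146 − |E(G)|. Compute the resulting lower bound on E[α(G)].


E[|E(G)|] = C(146, 2)·p = 10585 · (1/1168) = 145/16.
E[α(G)] ≥ n − E[|E(G)|] = 146 − 145/16 = 2191/16.
Numerically: ≈ 136.93750.
(This is only a lower bound; the true E[α(G)] may be larger.)

E[α(G)] ≥ 2191/16 ≈ 136.93750.


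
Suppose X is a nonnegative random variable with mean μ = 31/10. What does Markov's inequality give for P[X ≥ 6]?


μ = E[X] = 31/10, a = 6.
Markov: P[X ≥ 6] ≤ μ/a = (31/10)/6 = 31/60.
Numerically: ≈ 0.51667.
(Since a = 6 > μ = 3.10000, the bound 31/60 is < 1 and informative.)

P[X ≥ 6] ≤ 31/60 ≈ 0.51667.


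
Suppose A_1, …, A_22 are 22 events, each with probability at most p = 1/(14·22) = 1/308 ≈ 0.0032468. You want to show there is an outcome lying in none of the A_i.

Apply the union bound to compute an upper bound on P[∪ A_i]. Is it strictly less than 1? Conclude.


Union bound: P[∪_{i=1}^{22} A_i] ≤ Σ_i P[A_i] ≤ 22·p = 22·(1/308) = 1/14.
Numerically: 1/14 ≈ 0.0714286.
Is 1/14 < 1? YES.
Since P[∪ A_i] ≤ 1/14 < 1, the complement has P[∩ A_i^c] ≥ 1 − 1/14 = 13/14 > 0, so some outcome avoids every A_i.

22·p = 1/14 ≈ 0.0714286; existence CERTIFIED by the union bound.


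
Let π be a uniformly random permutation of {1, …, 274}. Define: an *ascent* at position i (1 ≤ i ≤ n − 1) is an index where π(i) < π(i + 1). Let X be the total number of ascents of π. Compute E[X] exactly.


Write X = Σ X_I over i = 1, …, 273, with X_I the indicator of one ascent.
There are 273 indicators.
For each fixed i, the pair (π(i), π(i+1)) is a uniformly random ordered pair of distinct values from {1, …, 274}; by symmetry P[π(i) < π(i+1)] = 1/2.
By linearity: E[X] = 273 · (1/2) = (274 − 1) · (1/2) = 273/2 ≈ 136.500.

E[X] = 273/2 = 136.500.


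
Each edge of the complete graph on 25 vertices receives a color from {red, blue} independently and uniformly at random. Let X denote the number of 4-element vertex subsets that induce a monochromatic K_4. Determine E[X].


Let X = Σ_S X_S over the C(25, 4) = 12650 subsets S of size 4, where X_S = 1 if the K_4 on S is monochromatic.
For a fixed S, the K_4 on S has C(4, 2) = 6 edges. P[all 6 edges red] = (1/2)^6, and likewise for blue, so P[monochromatic] = 2·(1/2)^6 = 2^{1 − 6} = 1/32.
By linearity of expectation: E[X] = C(25, 4) · 2^{1 − 6} = 12650 · 1/32 = 6325/16.
Numerically: E[X] ≈ 395.312.

E[X] = C(25,4)·2^(1−C(4,2)) = 6325/16 ≈ 395.312.


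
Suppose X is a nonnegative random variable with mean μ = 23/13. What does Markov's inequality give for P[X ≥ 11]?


μ = E[X] = 23/13, a = 11.
Markov: P[X ≥ 11] ≤ μ/a = (23/13)/11 = 23/143.
Numerically: ≈ 0.1608.
(Since a = 11 > μ = 1.7692, the bound 23/143 is < 1 and informative.)

P[X ≥ 11] ≤ 23/143 ≈ 0.1608.


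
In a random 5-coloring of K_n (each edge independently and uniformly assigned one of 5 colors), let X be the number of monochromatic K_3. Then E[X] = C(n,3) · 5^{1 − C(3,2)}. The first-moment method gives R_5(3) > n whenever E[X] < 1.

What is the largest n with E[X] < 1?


We need C(n, 3) · 5^{1 − 3} < 1, i.e. C(n, 3) < 5^{3 − 1} = 25.
Check values of n near the boundary:
  n = 3: C(3, 3) = 1; 1 < 25? YES
  n = 4: C(4, 3) = 4; 4 < 25? YES
  n = 5: C(5, 3) = 10; 10 < 25? YES
  n = 6: C(6, 3) = 20; 20 < 25? YES
  n = 7: C(7, 3) = 35; 35 < 25? NO
  n = 8: C(8, 3) = 56; 56 < 25? NO
The largest n with C(n, 3) < 25 is n = 6 (where E[X] = 4/5 ≈ 0.80000). Hence R_5(3) > 6, i.e. R_5(3) ≥ 7.

Largest n = 6; hence R_5(3) > 6.


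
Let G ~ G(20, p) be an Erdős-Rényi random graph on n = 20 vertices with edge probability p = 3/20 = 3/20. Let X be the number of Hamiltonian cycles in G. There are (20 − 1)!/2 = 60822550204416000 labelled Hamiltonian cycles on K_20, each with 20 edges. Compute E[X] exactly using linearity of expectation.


K_20 has (20 − 1)!/2 = 60822550204416000 labelled Hamiltonian cycles.
For each such Hamiltonian cycle H, let X_H = 1 if all 20 edges of H are present in G. Then P[X_H = 1] = p^{20} = (3/20)^{20} = 3486784401/104857600000000000000000000.
By linearity of expectation: E[X] = Σ_H E[X_H] = 60822550204416000 · p^{20} = 60822550204416000 · 3486784401/104857600000000000000000000 = 51776152168407487821/25600000000000000000.
Numerically: E[X] ≈ 2.0225.

E[X] = 60822550204416000 · (3/20)^{20} = 51776152168407487821/25600000000000000000 ≈ 2.0225.


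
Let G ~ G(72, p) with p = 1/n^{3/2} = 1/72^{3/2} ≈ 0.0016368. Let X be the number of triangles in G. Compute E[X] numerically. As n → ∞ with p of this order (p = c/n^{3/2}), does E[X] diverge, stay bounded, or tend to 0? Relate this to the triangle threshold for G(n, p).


Number of potential triangles: C(72, 3) = 59640.
Each occurs with probability p³ ≈ (0.0016368)³ ≈ 4.3853450e-09.
By linearity: E[X] = C(72, 3)·p³ ≈ 59640 · 4.3853450e-09 ≈ 0.00026.
Since α = 3/2 > 1, p = c/n^{3/2} = o(1/n) is below the triangle threshold p ~ 1/n. Asymptotically E[X] ~ (c³/6)·n^{3(1−α)} = (1³/6)·n^{-1.5} → 0, so by Markov's inequality G has no triangles w.h.p.

E[X] ≈ 0.00026; in regime p = Θ(1/n^{3/2}) E[X] tends to 0 (below the triangle threshold p ~ 1/n).


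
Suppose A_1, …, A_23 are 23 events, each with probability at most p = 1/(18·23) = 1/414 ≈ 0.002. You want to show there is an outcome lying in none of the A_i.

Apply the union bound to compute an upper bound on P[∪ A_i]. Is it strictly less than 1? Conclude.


Union bound: P[∪_{i=1}^{23} A_i] ≤ Σ_i P[A_i] ≤ 23·p = 23·(1/414) = 1/18.
Numerically: 1/18 ≈ 0.056.
Is 1/18 < 1? YES.
Since P[∪ A_i] ≤ 1/18 < 1, the complement has P[∩ A_i^c] ≥ 1 − 1/18 = 17/18 > 0, so some outcome avoids every A_i.

23·p = 1/18 ≈ 0.056; existence CERTIFIED by the union bound.


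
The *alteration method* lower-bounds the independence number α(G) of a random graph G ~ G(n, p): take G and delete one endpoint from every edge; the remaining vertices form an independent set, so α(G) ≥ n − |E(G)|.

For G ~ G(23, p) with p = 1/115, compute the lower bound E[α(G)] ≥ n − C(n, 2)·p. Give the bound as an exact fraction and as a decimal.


E[|E(G)|] = C(23, 2)·p = 253 · (1/115) = 11/5.
E[α(G)] ≥ n − E[|E(G)|] = 23 − 11/5 = 104/5.
Numerically: ≈ 20.800000.
(This is only a lower bound; the true E[α(G)] may be larger.)

E[α(G)] ≥ 104/5 ≈ 20.800000.


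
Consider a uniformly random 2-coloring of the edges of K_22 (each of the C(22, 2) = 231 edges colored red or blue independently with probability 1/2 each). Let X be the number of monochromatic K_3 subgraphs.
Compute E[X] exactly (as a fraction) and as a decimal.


Let X = Σ_S X_S over the C(22, 3) = 1540 subsets S of size 3, where X_S = 1 if the K_3 on S is monochromatic.
For a fixed S, the K_3 on S has C(3, 2) = 3 edges. P[all 3 edges red] = (1/2)^3, and likewise for blue, so P[monochromatic] = 2·(1/2)^3 = 2^{1 − 3} = 1/4.
Summing: E[X] = C(22, 3) · 2^{1 − 3} = 1540 · 1/4 = 385.
Numerically: E[X] ≈ 385.0000.

E[X] = C(22,3)·2^(1−C(3,2)) = 385 ≈ 385.0000.


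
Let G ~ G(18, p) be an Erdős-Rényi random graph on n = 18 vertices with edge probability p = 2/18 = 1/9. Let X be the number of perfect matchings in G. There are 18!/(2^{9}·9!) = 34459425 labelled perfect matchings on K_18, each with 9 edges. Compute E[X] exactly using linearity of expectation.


K_18 has 18!/(2^{9}·9!) = 34459425 labelled perfect matchings.
For each such perfect matching H, let X_H = 1 if all 9 edges of H are present in G. Then P[X_H = 1] = p^{9} = (1/9)^{9} = 1/387420489.
By linearity: E[X] = Σ_H E[X_H] = 34459425 · p^{9} = 34459425 · 1/387420489 = 425425/4782969.
Numerically: E[X] ≈ 0.0889.

E[X] = 34459425 · (1/9)^{9} = 425425/4782969 ≈ 0.0889.


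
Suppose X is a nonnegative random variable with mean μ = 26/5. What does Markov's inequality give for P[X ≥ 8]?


μ = E[X] = 26/5, a = 8.
Markov: P[X ≥ 8] ≤ μ/a = (26/5)/8 = 13/20.
Numerically: ≈ 0.6500.
(Since a = 8 > μ = 5.2000, the bound 13/20 is < 1 and informative.)

P[X ≥ 8] ≤ 13/20 ≈ 0.6500.


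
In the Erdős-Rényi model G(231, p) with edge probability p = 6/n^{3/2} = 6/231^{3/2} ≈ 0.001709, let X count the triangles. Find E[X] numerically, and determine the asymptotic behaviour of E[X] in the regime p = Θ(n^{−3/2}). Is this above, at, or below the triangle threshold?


Number of potential triangles: C(231, 3) = 2027795.
Each occurs with probability p³ ≈ (0.001709)³ ≈ 4.9911410e-09.
By linearity: E[X] = C(231, 3)·p³ ≈ 2027795 · 4.9911410e-09 ≈ 0.01012.
Since α = 3/2 > 1, p = c/n^{3/2} = o(1/n) is below the triangle threshold p ~ 1/n. Asymptotically E[X] ~ (c³/6)·n^{3(1−α)} = (6³/6)·n^{-1.5} → 0, so by Markov's inequality G has no triangles w.h.p.

E[X] ≈ 0.01012; in regime p = Θ(1/n^{3/2}) E[X] tends to 0 (below the triangle threshold p ~ 1/n).


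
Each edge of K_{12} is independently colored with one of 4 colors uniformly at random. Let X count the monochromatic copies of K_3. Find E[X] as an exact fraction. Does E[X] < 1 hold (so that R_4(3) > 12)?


E[X] = C(12, 3) · 4^{1 − 3} = 220 · 4^{−2} = 220/16.
As a reduced fraction: E[X] = 55/4 ≈ 13.75000.
Is E[X] < 1? NO.
Since E[X] ≥ 1, the first-moment bound is inconclusive at n = 12; it does NOT by itself certify R_4(3) > 12.

E[X] = 55/4 ≈ 13.75000; E[X] ≥ 1; first-moment method inconclusive here.


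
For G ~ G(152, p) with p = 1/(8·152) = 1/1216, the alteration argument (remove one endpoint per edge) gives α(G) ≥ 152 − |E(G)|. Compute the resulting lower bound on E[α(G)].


E[|E(G)|] = C(152, 2)·p = 11476 · (1/1216) = 151/16.
E[α(G)] ≥ n − E[|E(G)|] = 152 − 151/16 = 2281/16.
Numerically: ≈ 142.5625.
(This is only a lower bound; the true E[α(G)] may be larger.)

E[α(G)] ≥ 2281/16 ≈ 142.5625.


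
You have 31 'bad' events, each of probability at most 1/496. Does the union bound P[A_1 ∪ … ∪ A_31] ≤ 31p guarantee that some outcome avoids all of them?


Union bound: P[∪_{i=1}^{31} A_i] ≤ Σ_i P[A_i] ≤ 31·p = 31·(1/496) = 1/16.
Numerically: 1/16 ≈ 0.062500.
Is 1/16 < 1? YES.
Since P[∪ A_i] ≤ 1/16 < 1, the complement has P[∩ A_i^c] ≥ 1 − 1/16 = 15/16 > 0, so some outcome avoids every A_i.

31·p = 1/16 ≈ 0.062500; existence CERTIFIED by the union bound.


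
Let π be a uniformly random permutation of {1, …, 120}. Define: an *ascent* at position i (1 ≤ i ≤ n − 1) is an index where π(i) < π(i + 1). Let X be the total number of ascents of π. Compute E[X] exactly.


Write X = Σ X_I over i = 1, …, 119, with X_I the indicator of one ascent.
There are 119 indicators.
For each fixed i, the pair (π(i), π(i+1)) is a uniformly random ordered pair of distinct values from {1, …, 120}; by symmetry P[π(i) < π(i+1)] = 1/2.
By linearity: E[X] = 119 · (1/2) = (120 − 1) · (1/2) = 119/2 ≈ 59.50000.

E[X] = 119/2 = 59.50000.


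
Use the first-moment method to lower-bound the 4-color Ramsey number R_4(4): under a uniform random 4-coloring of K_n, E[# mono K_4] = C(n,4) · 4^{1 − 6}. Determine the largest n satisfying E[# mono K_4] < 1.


We need C(n, 4) · 4^{1 − 6} < 1, i.e. C(n, 4) < 4^{6 − 1} = 1024.
Check values of n near the boundary:
  n = 12: C(12, 4) = 495; 495 < 1024? YES
  n = 13: C(13, 4) = 715; 715 < 1024? YES
  n = 14: C(14, 4) = 1001; 1001 < 1024? YES
  n = 15: C(15, 4) = 1365; 1365 < 1024? NO
The largest n with C(n, 4) < 1024 is n = 14 (where E[X] = 1001/1024 ≈ 0.9775). Hence R_4(4) > 14, i.e. R_4(4) ≥ 15.

Largest n = 14; hence R_4(4) > 14.


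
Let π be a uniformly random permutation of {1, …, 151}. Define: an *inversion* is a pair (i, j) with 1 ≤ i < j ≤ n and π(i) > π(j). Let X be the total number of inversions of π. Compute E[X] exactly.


Write X = Σ X_I over the C(151, 2) = 11325 pairs i < j, with X_I the indicator of one inversion.
There are 11325 indicators.
For each fixed pair i < j, the values π(i) and π(j) are two distinct elements of {1, …, 151} in uniformly random order; by symmetry P[π(i) > π(j)] = 1/2.
By linearity: E[X] = 11325 · (1/2) = C(151, 2) · (1/2) = 11325/2 = 11325/2 ≈ 5662.50000.

E[X] = 11325/2 = 5662.50000.


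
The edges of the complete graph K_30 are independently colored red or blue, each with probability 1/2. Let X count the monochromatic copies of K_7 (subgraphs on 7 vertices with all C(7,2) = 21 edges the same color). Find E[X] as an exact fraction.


Let X = Σ_S X_S over the C(30, 7) = 2035800 subsets S of size 7, where X_S = 1 if the K_7 on S is monochromatic.
For a fixed S, the K_7 on S has C(7, 2) = 21 edges. P[all 21 edges red] = (1/2)^21, and likewise for blue, so P[monochromatic] = 2·(1/2)^21 = 2^{1 − 21} = 1/1048576.
Summing: E[X] = C(30, 7) · 2^{1 − 21} = 2035800 · 1/1048576 = 254475/131072.
Numerically: E[X] ≈ 1.941.

E[X] = C(30,7)·2^(1−C(7,2)) = 254475/131072 ≈ 1.941.


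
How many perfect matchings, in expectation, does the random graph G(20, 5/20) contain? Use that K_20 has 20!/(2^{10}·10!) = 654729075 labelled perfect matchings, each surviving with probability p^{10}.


K_20 has 20!/(2^{10}·10!) = 654729075 labelled perfect matchings.
For each such perfect matching H, let X_H = 1 if all 10 edges of H are present in G. Then P[X_H = 1] = p^{10} = (1/4)^{10} = 1/1048576.
By linearity of expectation: E[X] = Σ_H E[X_H] = 654729075 · p^{10} = 654729075 · 1/1048576 = 654729075/1048576.
Numerically: E[X] ≈ 624.4.

E[X] = 654729075 · (1/4)^{10} = 654729075/1048576 ≈ 624.4.


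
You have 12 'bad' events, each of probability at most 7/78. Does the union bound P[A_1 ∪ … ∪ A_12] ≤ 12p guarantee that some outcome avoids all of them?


Union bound: P[∪_{i=1}^{12} A_i] ≤ Σ_i P[A_i] ≤ 12·p = 12·(7/78) = 14/13.
Numerically: 14/13 ≈ 1.0769.
Is 14/13 < 1? NO.
Since the bound 14/13 is ≥ 1, the union bound is uninformative here; it does NOT by itself certify existence.

12·p = 14/13 ≈ 1.0769; existence NOT certified by the union bound.


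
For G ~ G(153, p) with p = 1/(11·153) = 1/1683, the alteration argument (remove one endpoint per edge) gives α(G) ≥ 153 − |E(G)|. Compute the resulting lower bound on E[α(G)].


E[|E(G)|] = C(153, 2)·p = 11628 · (1/1683) = 76/11.
E[α(G)] ≥ n − E[|E(G)|] = 153 − 76/11 = 1607/11.
Numerically: ≈ 146.09091.
(This is only a lower bound; the true E[α(G)] may be larger.)

E[α(G)] ≥ 1607/11 ≈ 146.09091.


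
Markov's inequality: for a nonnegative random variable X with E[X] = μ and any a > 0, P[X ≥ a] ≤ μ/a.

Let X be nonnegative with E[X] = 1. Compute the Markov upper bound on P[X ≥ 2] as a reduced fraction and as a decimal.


μ = E[X] = 1, a = 2.
Markov: P[X ≥ 2] ≤ μ/a = (1)/2 = 1/2.
Numerically: ≈ 0.500000.
(Since a = 2 > μ = 1.000000, the bound 1/2 is < 1 and informative.)

P[X ≥ 2] ≤ 1/2 ≈ 0.500000.


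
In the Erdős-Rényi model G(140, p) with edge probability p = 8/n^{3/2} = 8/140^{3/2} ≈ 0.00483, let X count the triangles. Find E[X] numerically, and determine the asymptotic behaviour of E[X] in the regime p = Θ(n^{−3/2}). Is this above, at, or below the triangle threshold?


Number of potential triangles: C(140, 3) = 447580.
Each occurs with probability p³ ≈ (0.00483)³ ≈ 1.12640e-07.
By linearity: E[X] = C(140, 3)·p³ ≈ 447580 · 1.12640e-07 ≈ 0.050.
Since α = 3/2 > 1, p = c/n^{3/2} = o(1/n) is below the triangle threshold p ~ 1/n. Asymptotically E[X] ~ (c³/6)·n^{3(1−α)} = (8³/6)·n^{-1.5} → 0, so by Markov's inequality G has no triangles w.h.p.

E[X] ≈ 0.050; in regime p = Θ(1/n^{3/2}) E[X] tends to 0 (below the triangle threshold p ~ 1/n).


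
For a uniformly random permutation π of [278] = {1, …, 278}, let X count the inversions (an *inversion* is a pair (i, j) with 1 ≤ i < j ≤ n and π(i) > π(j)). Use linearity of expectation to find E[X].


Write X = Σ X_I over the C(278, 2) = 38503 pairs i < j, with X_I the indicator of one inversion.
There are 38503 indicators.
For each fixed pair i < j, the values π(i) and π(j) are two distinct elements of {1, …, 278} in uniformly random order; by symmetry P[π(i) > π(j)] = 1/2.
By linearity: E[X] = 38503 · (1/2) = C(278, 2) · (1/2) = 38503/2 = 38503/2 ≈ 19251.50000.

E[X] = 38503/2 = 19251.50000.


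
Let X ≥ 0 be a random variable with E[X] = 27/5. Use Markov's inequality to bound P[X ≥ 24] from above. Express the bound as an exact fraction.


μ = E[X] = 27/5, a = 24.
Markov: P[X ≥ 24] ≤ μ/a = (27/5)/24 = 9/40.
Numerically: ≈ 0.22500.
(Since a = 24 > μ = 5.40000, the bound 9/40 is < 1 and informative.)

P[X ≥ 24] ≤ 9/40 ≈ 0.22500.


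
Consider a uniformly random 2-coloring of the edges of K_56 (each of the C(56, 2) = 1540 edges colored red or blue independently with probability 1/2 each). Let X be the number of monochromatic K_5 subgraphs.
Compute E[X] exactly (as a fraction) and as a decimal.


Let X = Σ_S X_S over the C(56, 5) = 3819816 subsets S of size 5, where X_S = 1 if the K_5 on S is monochromatic.
For a fixed S, the K_5 on S has C(5, 2) = 10 edges. P[all 10 edges red] = (1/2)^10, and likewise for blue, so P[monochromatic] = 2·(1/2)^10 = 2^{1 − 10} = 1/512.
Summing: E[X] = C(56, 5) · 2^{1 − 10} = 3819816 · 1/512 = 477477/64.
Numerically: E[X] ≈ 7460.578125.

E[X] = C(56,5)·2^(1−C(5,2)) = 477477/64 ≈ 7460.578125.


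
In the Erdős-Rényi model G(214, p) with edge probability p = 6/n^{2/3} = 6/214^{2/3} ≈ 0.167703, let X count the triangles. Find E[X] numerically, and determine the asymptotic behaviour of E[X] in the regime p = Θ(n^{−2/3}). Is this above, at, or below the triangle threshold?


Number of potential triangles: C(214, 3) = 1610564.
Each occurs with probability p³ ≈ (0.167703)³ ≈ 4.71656913e-03.
By linearity: E[X] = C(214, 3)·p³ ≈ 1610564 · 4.71656913e-03 ≈ 7596.336449.
Since α = 2/3 < 1, p = c/n^{2/3} ≫ 1/n is above the triangle threshold p ~ 1/n. Asymptotically E[X] ~ (c³/6)·n^{3(1−α)} = (6³/6)·n^{1} → ∞; triangles are abundant w.h.p.

E[X] ≈ 7596.336449; in regime p = Θ(1/n^{2/3}) E[X] diverges (above the triangle threshold p ~ 1/n).


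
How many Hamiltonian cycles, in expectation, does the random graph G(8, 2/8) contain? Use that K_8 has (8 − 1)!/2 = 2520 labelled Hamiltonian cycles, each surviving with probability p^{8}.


K_8 has (8 − 1)!/2 = 2520 labelled Hamiltonian cycles.
For each such Hamiltonian cycle H, let X_H = 1 if all 8 edges of H are present in G. Then P[X_H = 1] = p^{8} = (1/4)^{8} = 1/65536.
By linearity of expectation: E[X] = Σ_H E[X_H] = 2520 · p^{8} = 2520 · 1/65536 = 315/8192.
Numerically: E[X] ≈ 0.03845.

E[X] = 2520 · (1/4)^{8} = 315/8192 ≈ 0.03845.


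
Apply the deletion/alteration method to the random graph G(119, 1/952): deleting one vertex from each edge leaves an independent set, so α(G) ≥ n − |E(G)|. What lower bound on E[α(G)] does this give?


E[|E(G)|] = C(119, 2)·p = 7021 · (1/952) = 59/8.
E[α(G)] ≥ n − E[|E(G)|] = 119 − 59/8 = 893/8.
Numerically: ≈ 111.625.
(This is only a lower bound; the true E[α(G)] may be larger.)

E[α(G)] ≥ 893/8 ≈ 111.625.


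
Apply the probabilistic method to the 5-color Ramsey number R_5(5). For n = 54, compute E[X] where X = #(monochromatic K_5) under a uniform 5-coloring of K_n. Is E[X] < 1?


E[X] = C(54, 5) · 5^{1 − 10} = 3162510 · 5^{−9} = 3162510/1953125.
As a reduced fraction: E[X] = 632502/390625 ≈ 1.619205.
Is E[X] < 1? NO.
Since E[X] ≥ 1, the first-moment bound is inconclusive at n = 54; it does NOT by itself certify R_5(5) > 54.

E[X] = 632502/390625 ≈ 1.619205; E[X] ≥ 1; first-moment method inconclusive here.


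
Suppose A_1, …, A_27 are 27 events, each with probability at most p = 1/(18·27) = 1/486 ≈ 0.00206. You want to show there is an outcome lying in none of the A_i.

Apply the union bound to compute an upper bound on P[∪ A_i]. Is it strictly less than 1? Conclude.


Union bound: P[∪_{i=1}^{27} A_i] ≤ Σ_i P[A_i] ≤ 27·p = 27·(1/486) = 1/18.
Numerically: 1/18 ≈ 0.05556.
Is 1/18 < 1? YES.
Since P[∪ A_i] ≤ 1/18 < 1, the complement has P[∩ A_i^c] ≥ 1 − 1/18 = 17/18 > 0, so some outcome avoids every A_i.

27·p = 1/18 ≈ 0.05556; existence CERTIFIED by the union bound.


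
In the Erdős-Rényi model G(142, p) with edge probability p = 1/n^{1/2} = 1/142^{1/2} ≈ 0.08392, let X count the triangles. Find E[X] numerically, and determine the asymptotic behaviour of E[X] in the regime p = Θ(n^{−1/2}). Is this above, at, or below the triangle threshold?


Number of potential triangles: C(142, 3) = 467180.
Each occurs with probability p³ ≈ (0.08392)³ ≈ 5.909728e-04.
By linearity: E[X] = C(142, 3)·p³ ≈ 467180 · 5.909728e-04 ≈ 276.0907.
Since α = 1/2 < 1, p = c/n^{1/2} ≫ 1/n is above the triangle threshold p ~ 1/n. Asymptotically E[X] ~ (c³/6)·n^{3(1−α)} = (1³/6)·n^{1.5} → ∞; triangles are abundant w.h.p.

E[X] ≈ 276.0907; in regime p = Θ(1/n^{1/2}) E[X] diverges (above the triangle threshold p ~ 1/n).


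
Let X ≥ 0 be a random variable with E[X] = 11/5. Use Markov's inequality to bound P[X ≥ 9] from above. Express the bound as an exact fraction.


μ = E[X] = 11/5, a = 9.
Markov: P[X ≥ 9] ≤ μ/a = (11/5)/9 = 11/45.
Numerically: ≈ 0.24444.
(Since a = 9 > μ = 2.20000, the bound 11/45 is < 1 and informative.)

P[X ≥ 9] ≤ 11/45 ≈ 0.24444.


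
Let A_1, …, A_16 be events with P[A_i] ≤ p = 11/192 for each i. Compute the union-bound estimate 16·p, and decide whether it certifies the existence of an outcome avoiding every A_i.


Union bound: P[∪_{i=1}^{16} A_i] ≤ Σ_i P[A_i] ≤ 16·p = 16·(11/192) = 11/12.
Numerically: 11/12 ≈ 0.9167.
Is 11/12 < 1? YES.
Since P[∪ A_i] ≤ 11/12 < 1, the complement has P[∩ A_i^c] ≥ 1 − 11/12 = 1/12 > 0, so some outcome avoids every A_i.

16·p = 11/12 ≈ 0.9167; existence CERTIFIED by the union bound.


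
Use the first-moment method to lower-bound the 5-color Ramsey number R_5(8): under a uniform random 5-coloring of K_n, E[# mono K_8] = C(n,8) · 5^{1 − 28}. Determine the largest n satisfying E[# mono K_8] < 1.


We need C(n, 8) · 5^{1 − 28} < 1, i.e. C(n, 8) < 5^{28 − 1} = 7450580596923828125.
Check values of n near the boundary:
  n = 860: C(860, 8) = 7182671140665308145; 7182671140665308145 < 7450580596923828125? YES
  n = 861: C(861, 8) = 7250034996615275865; 7250034996615275865 < 7450580596923828125? YES
  n = 862: C(862, 8) = 7317951015318931845; 7317951015318931845 < 7450580596923828125? YES
  n = 863: C(863, 8) = 7386423071602617757; 7386423071602617757 < 7450580596923828125? YES
  n = 864: C(864, 8) = 7455455062926006708; 7455455062926006708 < 7450580596923828125? NO
  n = 865: C(865, 8) = 7525050909487743060; 7525050909487743060 < 7450580596923828125? NO
  n = 866: C(866, 8) = 7595214554331451620; 7595214554331451620 < 7450580596923828125? NO
The largest n with C(n, 8) < 7450580596923828125 is n = 863 (where E[X] = 7386423071602617757/7450580596923828125 ≈ 0.9914). Hence R_5(8) > 863, i.e. R_5(8) ≥ 864.

Largest n = 863; hence R_5(8) > 863.


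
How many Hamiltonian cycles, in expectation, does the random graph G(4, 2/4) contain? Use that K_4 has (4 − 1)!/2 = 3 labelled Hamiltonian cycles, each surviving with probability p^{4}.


K_4 has (4 − 1)!/2 = 3 labelled Hamiltonian cycles.
For each such Hamiltonian cycle H, let X_H = 1 if all 4 edges of H are present in G. Then P[X_H = 1] = p^{4} = (1/2)^{4} = 1/16.
By linearity: E[X] = Σ_H E[X_H] = 3 · p^{4} = 3 · 1/16 = 3/16.
Numerically: E[X] ≈ 0.1875.

E[X] = 3 · (1/2)^{4} = 3/16 ≈ 0.1875.


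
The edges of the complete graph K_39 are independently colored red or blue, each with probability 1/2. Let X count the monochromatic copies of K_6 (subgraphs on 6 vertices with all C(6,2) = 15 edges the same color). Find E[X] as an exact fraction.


Let X = Σ_S X_S over the C(39, 6) = 3262623 subsets S of size 6, where X_S = 1 if the K_6 on S is monochromatic.
For a fixed S, the K_6 on S has C(6, 2) = 15 edges. P[all 15 edges red] = (1/2)^15, and likewise for blue, so P[monochromatic] = 2·(1/2)^15 = 2^{1 − 15} = 1/16384.
By linearity: E[X] = C(39, 6) · 2^{1 − 15} = 3262623 · 1/16384 = 3262623/16384.
Numerically: E[X] ≈ 199.1347.

E[X] = C(39,6)·2^(1−C(6,2)) = 3262623/16384 ≈ 199.1347.


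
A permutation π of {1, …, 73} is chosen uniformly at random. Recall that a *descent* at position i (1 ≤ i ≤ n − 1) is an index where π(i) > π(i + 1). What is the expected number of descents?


Write X = Σ X_I over i = 1, …, 72, with X_I the indicator of one descent.
There are 72 indicators.
For each fixed i, the pair (π(i), π(i+1)) is a uniformly random ordered pair of distinct values from {1, …, 73}; by symmetry P[π(i) > π(i+1)] = 1/2.
By linearity: E[X] = 72 · (1/2) = (73 − 1) · (1/2) = 36 ≈ 36.000000.

E[X] = 36 = 36.000000.


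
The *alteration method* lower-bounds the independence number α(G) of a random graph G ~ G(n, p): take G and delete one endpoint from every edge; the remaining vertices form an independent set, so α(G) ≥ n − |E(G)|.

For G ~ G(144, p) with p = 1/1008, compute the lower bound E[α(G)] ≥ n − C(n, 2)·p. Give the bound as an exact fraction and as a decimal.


E[|E(G)|] = C(144, 2)·p = 10296 · (1/1008) = 143/14.
E[α(G)] ≥ n − E[|E(G)|] = 144 − 143/14 = 1873/14.
Numerically: ≈ 133.78571.
(This is only a lower bound; the true E[α(G)] may be larger.)

E[α(G)] ≥ 1873/14 ≈ 133.78571.


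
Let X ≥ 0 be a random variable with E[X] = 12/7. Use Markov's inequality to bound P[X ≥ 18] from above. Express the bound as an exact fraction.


μ = E[X] = 12/7, a = 18.
Markov: P[X ≥ 18] ≤ μ/a = (12/7)/18 = 2/21.
Numerically: ≈ 0.0952.
(Since a = 18 > μ = 1.7143, the bound 2/21 is < 1 and informative.)

P[X ≥ 18] ≤ 2/21 ≈ 0.0952.


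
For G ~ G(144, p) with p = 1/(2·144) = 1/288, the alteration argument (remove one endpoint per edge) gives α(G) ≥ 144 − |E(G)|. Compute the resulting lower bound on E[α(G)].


E[|E(G)|] = C(144, 2)·p = 10296 · (1/288) = 143/4.
E[α(G)] ≥ n − E[|E(G)|] = 144 − 143/4 = 433/4.
Numerically: ≈ 108.25000.
(This is only a lower bound; the true E[α(G)] may be larger.)

E[α(G)] ≥ 433/4 ≈ 108.25000.
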